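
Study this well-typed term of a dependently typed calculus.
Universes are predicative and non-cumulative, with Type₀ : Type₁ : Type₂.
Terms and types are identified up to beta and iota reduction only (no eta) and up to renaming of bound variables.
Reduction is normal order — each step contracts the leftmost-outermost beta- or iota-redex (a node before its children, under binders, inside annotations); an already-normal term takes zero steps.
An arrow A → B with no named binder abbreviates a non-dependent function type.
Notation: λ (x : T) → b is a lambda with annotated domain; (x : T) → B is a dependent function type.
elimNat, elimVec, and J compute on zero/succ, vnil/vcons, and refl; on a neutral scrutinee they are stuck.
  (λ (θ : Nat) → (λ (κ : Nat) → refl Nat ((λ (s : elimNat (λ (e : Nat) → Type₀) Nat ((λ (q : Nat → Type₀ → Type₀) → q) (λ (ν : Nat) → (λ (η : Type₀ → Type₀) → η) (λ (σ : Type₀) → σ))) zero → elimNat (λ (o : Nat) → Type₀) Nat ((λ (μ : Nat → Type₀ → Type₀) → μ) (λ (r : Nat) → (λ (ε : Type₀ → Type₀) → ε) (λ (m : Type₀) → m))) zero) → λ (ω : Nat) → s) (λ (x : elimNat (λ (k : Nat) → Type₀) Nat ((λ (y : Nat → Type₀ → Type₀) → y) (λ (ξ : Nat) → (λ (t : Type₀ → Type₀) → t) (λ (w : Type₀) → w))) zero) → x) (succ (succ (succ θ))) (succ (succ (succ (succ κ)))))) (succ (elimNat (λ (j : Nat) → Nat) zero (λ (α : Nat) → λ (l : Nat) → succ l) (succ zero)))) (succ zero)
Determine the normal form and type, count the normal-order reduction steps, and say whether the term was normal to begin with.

reduced normal form:
  refl Nat (succ (succ (succ (succ (succ (succ zero))))))
inferred type:
  Eq Nat (succ (succ (succ (succ (succ (succ zero)))))) (succ (succ (succ (succ (succ (succ zero))))))
reduction steps (normal order): 9
started in normal form: no
first redex: a beta-redex


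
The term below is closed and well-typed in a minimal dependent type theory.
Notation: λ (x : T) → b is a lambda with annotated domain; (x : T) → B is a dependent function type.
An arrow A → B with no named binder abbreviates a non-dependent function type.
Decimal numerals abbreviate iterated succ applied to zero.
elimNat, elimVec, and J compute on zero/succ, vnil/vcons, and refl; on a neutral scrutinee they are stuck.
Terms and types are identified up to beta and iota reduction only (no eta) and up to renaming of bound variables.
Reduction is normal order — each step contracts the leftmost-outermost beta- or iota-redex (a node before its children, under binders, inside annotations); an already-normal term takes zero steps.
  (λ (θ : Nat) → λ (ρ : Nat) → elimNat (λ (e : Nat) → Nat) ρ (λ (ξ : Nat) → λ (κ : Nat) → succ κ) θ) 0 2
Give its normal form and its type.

resulting normal form:
  2
inferred type:
  Nat
observation: contracting a beta-redex first, the term normalizes in 3 steps.


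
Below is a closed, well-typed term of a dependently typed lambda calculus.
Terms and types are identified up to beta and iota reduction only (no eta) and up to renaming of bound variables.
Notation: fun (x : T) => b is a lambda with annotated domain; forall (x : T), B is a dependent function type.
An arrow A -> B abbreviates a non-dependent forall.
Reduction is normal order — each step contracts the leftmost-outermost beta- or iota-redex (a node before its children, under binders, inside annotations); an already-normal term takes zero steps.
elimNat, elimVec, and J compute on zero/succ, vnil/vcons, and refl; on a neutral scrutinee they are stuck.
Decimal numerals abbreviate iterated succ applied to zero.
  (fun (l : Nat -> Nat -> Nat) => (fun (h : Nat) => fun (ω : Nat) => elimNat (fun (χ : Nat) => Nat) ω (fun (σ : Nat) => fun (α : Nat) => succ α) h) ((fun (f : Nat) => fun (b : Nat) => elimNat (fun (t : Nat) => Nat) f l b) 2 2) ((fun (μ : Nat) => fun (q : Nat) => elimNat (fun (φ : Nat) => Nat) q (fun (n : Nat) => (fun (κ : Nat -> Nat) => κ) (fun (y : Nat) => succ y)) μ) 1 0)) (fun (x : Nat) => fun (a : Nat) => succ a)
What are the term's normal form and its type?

resulting normal form:
  5
inferred type:
  Nat


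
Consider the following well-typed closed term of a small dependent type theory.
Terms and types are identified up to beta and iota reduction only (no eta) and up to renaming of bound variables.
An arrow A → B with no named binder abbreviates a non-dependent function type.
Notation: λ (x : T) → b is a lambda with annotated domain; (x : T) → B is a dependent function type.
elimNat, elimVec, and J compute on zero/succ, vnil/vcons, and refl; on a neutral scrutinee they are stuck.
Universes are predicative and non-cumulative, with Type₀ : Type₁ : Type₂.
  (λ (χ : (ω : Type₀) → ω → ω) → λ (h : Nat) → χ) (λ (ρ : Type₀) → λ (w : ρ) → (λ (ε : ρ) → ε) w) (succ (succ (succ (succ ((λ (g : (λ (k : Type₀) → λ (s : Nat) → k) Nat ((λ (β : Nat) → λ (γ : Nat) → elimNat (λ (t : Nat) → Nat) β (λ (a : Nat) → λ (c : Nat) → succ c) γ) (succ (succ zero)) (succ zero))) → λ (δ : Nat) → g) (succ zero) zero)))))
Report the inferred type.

type:
  (χ : Type₀) → χ → χ


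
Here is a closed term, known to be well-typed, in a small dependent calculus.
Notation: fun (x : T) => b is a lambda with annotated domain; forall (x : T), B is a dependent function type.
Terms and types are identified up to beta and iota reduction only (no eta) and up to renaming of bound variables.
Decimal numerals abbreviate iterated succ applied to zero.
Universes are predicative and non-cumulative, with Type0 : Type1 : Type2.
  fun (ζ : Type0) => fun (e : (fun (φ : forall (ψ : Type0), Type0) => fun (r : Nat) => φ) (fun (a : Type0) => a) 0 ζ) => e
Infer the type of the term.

inferred type:
  forall (ζ : Type0), forall (e : ζ), ζ


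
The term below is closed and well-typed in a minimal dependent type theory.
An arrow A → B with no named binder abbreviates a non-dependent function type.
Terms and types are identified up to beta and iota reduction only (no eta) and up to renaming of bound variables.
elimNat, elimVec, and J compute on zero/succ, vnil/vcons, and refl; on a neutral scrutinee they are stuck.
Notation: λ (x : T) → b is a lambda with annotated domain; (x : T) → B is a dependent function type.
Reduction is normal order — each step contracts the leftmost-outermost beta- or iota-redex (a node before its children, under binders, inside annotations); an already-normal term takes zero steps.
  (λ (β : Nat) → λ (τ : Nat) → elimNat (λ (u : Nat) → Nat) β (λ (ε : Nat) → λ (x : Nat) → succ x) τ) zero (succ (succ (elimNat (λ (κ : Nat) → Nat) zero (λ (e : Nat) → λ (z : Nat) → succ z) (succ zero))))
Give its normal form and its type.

reduced normal form:
  succ (succ (succ zero))
inferred type:
  Nat


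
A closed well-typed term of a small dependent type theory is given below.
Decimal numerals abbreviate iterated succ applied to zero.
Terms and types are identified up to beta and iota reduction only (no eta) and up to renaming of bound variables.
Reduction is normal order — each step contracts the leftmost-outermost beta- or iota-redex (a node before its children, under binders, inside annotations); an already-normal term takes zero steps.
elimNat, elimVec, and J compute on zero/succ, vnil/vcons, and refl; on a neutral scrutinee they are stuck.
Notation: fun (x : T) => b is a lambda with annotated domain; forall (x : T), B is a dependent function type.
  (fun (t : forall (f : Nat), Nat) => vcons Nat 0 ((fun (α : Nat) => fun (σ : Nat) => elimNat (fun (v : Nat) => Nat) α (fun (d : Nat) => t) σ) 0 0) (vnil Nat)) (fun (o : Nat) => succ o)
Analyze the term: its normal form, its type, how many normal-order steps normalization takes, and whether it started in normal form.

normal form:
  vcons Nat 0 0 (vnil Nat)
inferred type:
  Vec Nat 1
normal-order step count: 4
already normal: no
first redex: a beta-redex


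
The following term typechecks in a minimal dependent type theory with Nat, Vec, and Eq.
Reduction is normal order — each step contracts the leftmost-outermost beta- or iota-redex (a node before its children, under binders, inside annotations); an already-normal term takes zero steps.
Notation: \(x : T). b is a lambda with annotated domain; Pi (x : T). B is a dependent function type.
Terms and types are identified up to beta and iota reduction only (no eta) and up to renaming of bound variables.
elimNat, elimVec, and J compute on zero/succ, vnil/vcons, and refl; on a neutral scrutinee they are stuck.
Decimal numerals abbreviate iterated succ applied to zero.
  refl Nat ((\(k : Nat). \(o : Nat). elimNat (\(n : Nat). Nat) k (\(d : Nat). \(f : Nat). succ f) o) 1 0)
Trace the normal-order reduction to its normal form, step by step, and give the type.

normal-order reduction:
  refl Nat ((\(k : Nat). \(o : Nat). elimNat (\(n : Nat). Nat) k (\(d : Nat). \(f : Nat). succ f) o) 1 0)
  ~> refl Nat ((\(k : Nat). elimNat (\(o : Nat). Nat) 1 (\(n : Nat). \(d : Nat). succ d) k) 0)
  ~> refl Nat (elimNat (\(k : Nat). Nat) 1 (\(o : Nat). \(n : Nat). succ n) 0)
  ~> refl Nat 1
type:
  Eq Nat 1 1


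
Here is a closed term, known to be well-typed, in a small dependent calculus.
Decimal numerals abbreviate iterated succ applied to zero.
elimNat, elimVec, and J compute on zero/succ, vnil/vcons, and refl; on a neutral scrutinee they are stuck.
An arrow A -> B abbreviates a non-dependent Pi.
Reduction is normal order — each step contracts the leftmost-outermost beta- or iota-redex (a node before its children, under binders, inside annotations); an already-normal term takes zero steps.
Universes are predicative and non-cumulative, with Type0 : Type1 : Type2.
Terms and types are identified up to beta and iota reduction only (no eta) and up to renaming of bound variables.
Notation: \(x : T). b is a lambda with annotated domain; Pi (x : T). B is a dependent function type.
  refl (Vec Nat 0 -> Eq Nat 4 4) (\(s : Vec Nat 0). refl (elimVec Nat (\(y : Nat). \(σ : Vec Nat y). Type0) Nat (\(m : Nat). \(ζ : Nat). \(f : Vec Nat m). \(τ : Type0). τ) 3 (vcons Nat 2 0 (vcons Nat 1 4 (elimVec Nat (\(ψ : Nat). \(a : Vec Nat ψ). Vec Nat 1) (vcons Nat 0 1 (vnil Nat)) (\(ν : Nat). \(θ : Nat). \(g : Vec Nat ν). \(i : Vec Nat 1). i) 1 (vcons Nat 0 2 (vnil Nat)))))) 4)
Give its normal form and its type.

resulting normal form:
  refl (Vec Nat 0 -> Eq Nat 4 4) (\(s : Vec Nat 0). refl Nat 4)
inferred type:
  Eq (Vec Nat 0 -> Eq Nat 4 4) (\(s : Vec Nat 0). refl Nat 4) (\(y : Vec Nat 0). refl Nat 4)


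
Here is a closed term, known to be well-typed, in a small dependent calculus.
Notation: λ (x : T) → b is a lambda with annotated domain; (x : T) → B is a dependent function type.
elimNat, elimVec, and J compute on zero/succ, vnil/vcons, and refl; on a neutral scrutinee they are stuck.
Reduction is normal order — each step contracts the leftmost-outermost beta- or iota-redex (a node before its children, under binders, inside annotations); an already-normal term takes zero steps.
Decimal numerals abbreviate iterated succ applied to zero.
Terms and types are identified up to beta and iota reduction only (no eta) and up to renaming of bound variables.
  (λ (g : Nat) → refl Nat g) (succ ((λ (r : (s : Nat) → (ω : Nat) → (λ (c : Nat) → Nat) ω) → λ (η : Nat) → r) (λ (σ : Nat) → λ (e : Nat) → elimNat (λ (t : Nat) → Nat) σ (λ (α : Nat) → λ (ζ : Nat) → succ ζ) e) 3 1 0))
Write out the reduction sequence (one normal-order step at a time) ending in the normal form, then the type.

normal-order reduction:
  (λ (g : Nat) → refl Nat g) (succ ((λ (r : (s : Nat) → (ω : Nat) → (λ (c : Nat) → Nat) ω) → λ (η : Nat) → r) (λ (σ : Nat) → λ (e : Nat) → elimNat (λ (t : Nat) → Nat) σ (λ (α : Nat) → λ (ζ : Nat) → succ ζ) e) 3 1 0))
  ~> refl Nat (succ ((λ (g : (r : Nat) → (s : Nat) → (λ (ω : Nat) → Nat) s) → λ (c : Nat) → g) (λ (η : Nat) → λ (σ : Nat) → elimNat (λ (e : Nat) → Nat) η (λ (t : Nat) → λ (α : Nat) → succ α) σ) 3 1 0))
  ~> refl Nat (succ ((λ (g : Nat) → λ (r : Nat) → λ (s : Nat) → elimNat (λ (ω : Nat) → Nat) r (λ (c : Nat) → λ (η : Nat) → succ η) s) 3 1 0))
  ~> refl Nat (succ ((λ (g : Nat) → λ (r : Nat) → elimNat (λ (s : Nat) → Nat) g (λ (ω : Nat) → λ (c : Nat) → succ c) r) 1 0))
  ~> refl Nat (succ ((λ (g : Nat) → elimNat (λ (r : Nat) → Nat) 1 (λ (s : Nat) → λ (ω : Nat) → succ ω) g) 0))
  ~> refl Nat (succ (elimNat (λ (g : Nat) → Nat) 1 (λ (r : Nat) → λ (s : Nat) → succ s) 0))
  ~> refl Nat 2
inferred type:
  Eq Nat 2 2


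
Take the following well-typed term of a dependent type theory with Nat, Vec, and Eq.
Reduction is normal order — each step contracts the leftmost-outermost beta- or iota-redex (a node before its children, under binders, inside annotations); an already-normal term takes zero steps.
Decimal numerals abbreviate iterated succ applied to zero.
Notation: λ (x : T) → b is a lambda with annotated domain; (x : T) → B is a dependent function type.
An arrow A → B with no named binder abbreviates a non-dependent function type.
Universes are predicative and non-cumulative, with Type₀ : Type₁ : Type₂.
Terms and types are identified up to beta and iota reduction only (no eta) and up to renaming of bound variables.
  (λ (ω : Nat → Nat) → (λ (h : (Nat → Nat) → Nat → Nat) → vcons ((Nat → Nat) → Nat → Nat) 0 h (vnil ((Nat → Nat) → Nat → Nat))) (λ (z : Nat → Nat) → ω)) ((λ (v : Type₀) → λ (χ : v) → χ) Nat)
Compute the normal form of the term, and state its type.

resulting normal form:
  vcons ((Nat → Nat) → Nat → Nat) 0 (λ (ω : Nat → Nat) → λ (h : Nat) → h) (vnil ((Nat → Nat) → Nat → Nat))
inferred type:
  Vec ((Nat → Nat) → Nat → Nat) 1


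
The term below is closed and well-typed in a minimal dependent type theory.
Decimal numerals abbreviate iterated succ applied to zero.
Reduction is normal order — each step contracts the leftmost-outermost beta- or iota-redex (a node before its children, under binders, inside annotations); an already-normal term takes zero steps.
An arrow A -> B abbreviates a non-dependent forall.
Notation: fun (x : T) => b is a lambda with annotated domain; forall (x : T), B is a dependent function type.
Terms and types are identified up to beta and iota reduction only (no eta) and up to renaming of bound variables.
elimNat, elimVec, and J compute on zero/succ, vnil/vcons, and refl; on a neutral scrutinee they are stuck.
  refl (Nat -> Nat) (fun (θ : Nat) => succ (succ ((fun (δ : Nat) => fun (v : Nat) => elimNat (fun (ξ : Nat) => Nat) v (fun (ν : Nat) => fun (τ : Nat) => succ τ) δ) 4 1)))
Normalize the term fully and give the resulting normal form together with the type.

normal form:
  refl (Nat -> Nat) (fun (θ : Nat) => 7)
type:
  Eq (Nat -> Nat) (fun (θ : Nat) => 7) (fun (δ : Nat) => 7)
observation: contracting a beta-redex first, the term normalizes in 15 steps.


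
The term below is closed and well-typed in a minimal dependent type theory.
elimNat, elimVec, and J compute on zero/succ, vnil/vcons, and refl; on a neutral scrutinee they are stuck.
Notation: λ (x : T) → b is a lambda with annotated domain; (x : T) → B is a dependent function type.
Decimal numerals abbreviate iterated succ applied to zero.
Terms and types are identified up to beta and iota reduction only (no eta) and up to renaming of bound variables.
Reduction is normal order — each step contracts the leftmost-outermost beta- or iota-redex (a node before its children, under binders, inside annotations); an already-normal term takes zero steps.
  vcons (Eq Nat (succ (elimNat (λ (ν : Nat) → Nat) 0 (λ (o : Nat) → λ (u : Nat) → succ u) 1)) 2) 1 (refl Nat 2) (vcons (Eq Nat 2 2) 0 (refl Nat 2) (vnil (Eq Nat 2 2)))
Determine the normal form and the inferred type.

resulting normal form:
  vcons (Eq Nat 2 2) 1 (refl Nat 2) (vcons (Eq Nat 2 2) 0 (refl Nat 2) (vnil (Eq Nat 2 2)))
the term's type:
  Vec (Eq Nat 2 2) 2


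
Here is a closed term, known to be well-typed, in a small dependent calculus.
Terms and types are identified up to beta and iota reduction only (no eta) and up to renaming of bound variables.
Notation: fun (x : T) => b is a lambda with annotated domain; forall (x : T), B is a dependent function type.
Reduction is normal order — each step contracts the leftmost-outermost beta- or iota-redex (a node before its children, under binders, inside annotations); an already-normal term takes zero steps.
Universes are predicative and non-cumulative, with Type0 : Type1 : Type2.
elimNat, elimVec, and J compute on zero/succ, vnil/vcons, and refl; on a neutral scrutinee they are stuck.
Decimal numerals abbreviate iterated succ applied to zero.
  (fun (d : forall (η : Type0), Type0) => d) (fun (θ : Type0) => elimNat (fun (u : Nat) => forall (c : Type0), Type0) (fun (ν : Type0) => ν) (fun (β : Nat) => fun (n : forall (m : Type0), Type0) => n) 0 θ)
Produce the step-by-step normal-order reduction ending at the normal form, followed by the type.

normal-order reduction sequence:
  (fun (d : forall (η : Type0), Type0) => d) (fun (θ : Type0) => elimNat (fun (u : Nat) => forall (c : Type0), Type0) (fun (ν : Type0) => ν) (fun (β : Nat) => fun (n : forall (m : Type0), Type0) => n) 0 θ)
  ~> fun (d : Type0) => elimNat (fun (η : Nat) => forall (θ : Type0), Type0) (fun (u : Type0) => u) (fun (c : Nat) => fun (ν : forall (β : Type0), Type0) => ν) 0 d
  ~> fun (d : Type0) => (fun (η : Type0) => η) d
  ~> fun (d : Type0) => d
inferred type:
  forall (d : Type0), Type0


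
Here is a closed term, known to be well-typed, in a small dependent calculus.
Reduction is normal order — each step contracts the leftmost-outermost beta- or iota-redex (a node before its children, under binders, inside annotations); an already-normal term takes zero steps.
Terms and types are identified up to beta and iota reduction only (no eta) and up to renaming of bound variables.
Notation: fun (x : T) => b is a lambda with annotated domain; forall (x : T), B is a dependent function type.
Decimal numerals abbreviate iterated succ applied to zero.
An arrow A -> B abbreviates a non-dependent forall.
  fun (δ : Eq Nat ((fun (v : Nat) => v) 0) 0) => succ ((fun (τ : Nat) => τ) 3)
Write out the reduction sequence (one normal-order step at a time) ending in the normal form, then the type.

normal-order reduction sequence:
  fun (δ : Eq Nat ((fun (v : Nat) => v) 0) 0) => succ ((fun (τ : Nat) => τ) 3)
  ~> fun (δ : Eq Nat 0 0) => succ ((fun (v : Nat) => v) 3)
  ~> fun (δ : Eq Nat 0 0) => 4
the term's type:
  Eq Nat 0 0 -> Nat


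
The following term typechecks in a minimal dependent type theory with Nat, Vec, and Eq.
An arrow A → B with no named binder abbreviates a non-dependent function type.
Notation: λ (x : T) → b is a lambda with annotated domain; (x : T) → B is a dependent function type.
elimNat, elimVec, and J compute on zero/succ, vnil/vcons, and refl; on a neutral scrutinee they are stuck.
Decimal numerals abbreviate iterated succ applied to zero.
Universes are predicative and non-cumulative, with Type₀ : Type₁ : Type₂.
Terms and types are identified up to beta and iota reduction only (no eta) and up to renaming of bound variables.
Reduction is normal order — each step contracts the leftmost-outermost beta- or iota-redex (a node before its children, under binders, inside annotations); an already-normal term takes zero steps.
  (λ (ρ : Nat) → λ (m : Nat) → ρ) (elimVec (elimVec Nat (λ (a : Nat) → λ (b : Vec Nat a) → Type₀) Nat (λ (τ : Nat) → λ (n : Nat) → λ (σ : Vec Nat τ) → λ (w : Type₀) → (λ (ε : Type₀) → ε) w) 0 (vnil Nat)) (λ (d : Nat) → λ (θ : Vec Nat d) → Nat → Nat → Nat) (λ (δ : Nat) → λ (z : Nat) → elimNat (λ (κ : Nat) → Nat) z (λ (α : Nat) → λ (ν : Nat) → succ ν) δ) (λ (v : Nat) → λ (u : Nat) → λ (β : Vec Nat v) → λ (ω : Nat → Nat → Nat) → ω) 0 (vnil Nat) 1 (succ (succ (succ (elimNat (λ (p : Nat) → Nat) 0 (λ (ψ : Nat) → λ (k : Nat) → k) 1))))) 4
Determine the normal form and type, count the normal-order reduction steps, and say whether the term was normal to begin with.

normal form:
  4
the term's type:
  Nat
steps to reach normal form (normal order): 13
already normal: no
first redex: a beta-redex


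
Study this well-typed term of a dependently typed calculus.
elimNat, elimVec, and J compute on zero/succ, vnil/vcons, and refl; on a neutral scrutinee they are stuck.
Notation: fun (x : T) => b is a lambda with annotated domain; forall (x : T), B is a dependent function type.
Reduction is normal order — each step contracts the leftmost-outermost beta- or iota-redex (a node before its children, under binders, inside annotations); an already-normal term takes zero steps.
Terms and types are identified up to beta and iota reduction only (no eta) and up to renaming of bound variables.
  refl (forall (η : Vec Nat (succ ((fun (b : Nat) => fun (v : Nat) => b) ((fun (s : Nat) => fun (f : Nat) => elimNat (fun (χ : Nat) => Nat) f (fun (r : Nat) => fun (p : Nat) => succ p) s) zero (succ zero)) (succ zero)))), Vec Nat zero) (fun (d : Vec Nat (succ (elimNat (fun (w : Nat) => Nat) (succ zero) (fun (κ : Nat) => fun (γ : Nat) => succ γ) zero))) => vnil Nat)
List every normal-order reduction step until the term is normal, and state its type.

reduction (normal order):
  refl (forall (η : Vec Nat (succ ((fun (b : Nat) => fun (v : Nat) => b) ((fun (s : Nat) => fun (f : Nat) => elimNat (fun (χ : Nat) => Nat) f (fun (r : Nat) => fun (p : Nat) => succ p) s) zero (succ zero)) (succ zero)))), Vec Nat zero) (fun (d : Vec Nat (succ (elimNat (fun (w : Nat) => Nat) (succ zero) (fun (κ : Nat) => fun (γ : Nat) => succ γ) zero))) => vnil Nat)
  ~> refl (forall (η : Vec Nat (succ ((fun (b : Nat) => (fun (v : Nat) => fun (s : Nat) => elimNat (fun (f : Nat) => Nat) s (fun (χ : Nat) => fun (r : Nat) => succ r) v) zero (succ zero)) (succ zero)))), Vec Nat zero) (fun (p : Vec Nat (succ (elimNat (fun (d : Nat) => Nat) (succ zero) (fun (w : Nat) => fun (κ : Nat) => succ κ) zero))) => vnil Nat)
  ~> refl (forall (η : Vec Nat (succ ((fun (b : Nat) => fun (v : Nat) => elimNat (fun (s : Nat) => Nat) v (fun (f : Nat) => fun (χ : Nat) => succ χ) b) zero (succ zero)))), Vec Nat zero) (fun (r : Vec Nat (succ (elimNat (fun (p : Nat) => Nat) (succ zero) (fun (d : Nat) => fun (w : Nat) => succ w) zero))) => vnil Nat)
  ~> refl (forall (η : Vec Nat (succ ((fun (b : Nat) => elimNat (fun (v : Nat) => Nat) b (fun (s : Nat) => fun (f : Nat) => succ f) zero) (succ zero)))), Vec Nat zero) (fun (χ : Vec Nat (succ (elimNat (fun (r : Nat) => Nat) (succ zero) (fun (p : Nat) => fun (d : Nat) => succ d) zero))) => vnil Nat)
  ~> refl (forall (η : Vec Nat (succ (elimNat (fun (b : Nat) => Nat) (succ zero) (fun (v : Nat) => fun (s : Nat) => succ s) zero))), Vec Nat zero) (fun (f : Vec Nat (succ (elimNat (fun (χ : Nat) => Nat) (succ zero) (fun (r : Nat) => fun (p : Nat) => succ p) zero))) => vnil Nat)
  ~> refl (forall (η : Vec Nat (succ (succ zero))), Vec Nat zero) (fun (b : Vec Nat (succ (elimNat (fun (v : Nat) => Nat) (succ zero) (fun (s : Nat) => fun (f : Nat) => succ f) zero))) => vnil Nat)
  ~> refl (forall (η : Vec Nat (succ (succ zero))), Vec Nat zero) (fun (b : Vec Nat (succ (succ zero))) => vnil Nat)
inferred type:
  Eq (forall (η : Vec Nat (succ (succ zero))), Vec Nat zero) (fun (b : Vec Nat (succ (succ zero))) => vnil Nat) (fun (v : Vec Nat (succ (succ zero))) => vnil Nat)


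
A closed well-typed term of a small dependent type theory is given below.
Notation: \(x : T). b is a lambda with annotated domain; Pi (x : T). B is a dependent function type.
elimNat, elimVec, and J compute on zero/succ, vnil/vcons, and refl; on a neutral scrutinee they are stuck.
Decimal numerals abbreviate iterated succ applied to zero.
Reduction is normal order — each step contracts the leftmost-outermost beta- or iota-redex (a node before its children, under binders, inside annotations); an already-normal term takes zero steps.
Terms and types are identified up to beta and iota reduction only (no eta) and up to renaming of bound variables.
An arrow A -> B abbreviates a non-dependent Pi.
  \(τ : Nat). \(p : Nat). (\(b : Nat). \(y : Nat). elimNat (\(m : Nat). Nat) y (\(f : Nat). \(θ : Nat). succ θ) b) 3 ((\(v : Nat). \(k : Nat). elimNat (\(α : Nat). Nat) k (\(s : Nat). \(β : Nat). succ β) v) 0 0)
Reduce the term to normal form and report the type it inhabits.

resulting normal form:
  \(τ : Nat). \(p : Nat). 3
the term's type:
  Nat -> Nat -> Nat
observation: normalization takes exactly 15 steps under the normal-order strategy.


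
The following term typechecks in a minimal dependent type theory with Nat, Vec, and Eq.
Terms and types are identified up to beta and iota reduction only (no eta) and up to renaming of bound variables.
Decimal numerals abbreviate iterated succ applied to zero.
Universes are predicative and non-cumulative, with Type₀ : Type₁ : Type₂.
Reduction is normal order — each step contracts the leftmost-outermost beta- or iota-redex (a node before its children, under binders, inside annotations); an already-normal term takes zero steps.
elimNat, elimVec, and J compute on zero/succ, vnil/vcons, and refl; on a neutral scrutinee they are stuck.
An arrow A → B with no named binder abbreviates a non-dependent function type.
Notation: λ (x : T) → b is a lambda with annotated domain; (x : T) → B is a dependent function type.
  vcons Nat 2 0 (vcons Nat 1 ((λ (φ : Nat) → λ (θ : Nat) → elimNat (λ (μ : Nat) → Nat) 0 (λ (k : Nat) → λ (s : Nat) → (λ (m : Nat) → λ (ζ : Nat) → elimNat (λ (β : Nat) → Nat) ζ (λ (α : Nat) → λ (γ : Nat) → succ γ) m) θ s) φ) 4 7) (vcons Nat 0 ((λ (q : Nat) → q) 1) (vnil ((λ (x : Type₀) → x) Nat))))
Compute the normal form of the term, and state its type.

normal form:
  vcons Nat 2 0 (vcons Nat 1 28 (vcons Nat 0 1 (vnil Nat)))
type:
  Vec Nat 3
observation: normalization takes exactly 113 steps under the normal-order strategy.


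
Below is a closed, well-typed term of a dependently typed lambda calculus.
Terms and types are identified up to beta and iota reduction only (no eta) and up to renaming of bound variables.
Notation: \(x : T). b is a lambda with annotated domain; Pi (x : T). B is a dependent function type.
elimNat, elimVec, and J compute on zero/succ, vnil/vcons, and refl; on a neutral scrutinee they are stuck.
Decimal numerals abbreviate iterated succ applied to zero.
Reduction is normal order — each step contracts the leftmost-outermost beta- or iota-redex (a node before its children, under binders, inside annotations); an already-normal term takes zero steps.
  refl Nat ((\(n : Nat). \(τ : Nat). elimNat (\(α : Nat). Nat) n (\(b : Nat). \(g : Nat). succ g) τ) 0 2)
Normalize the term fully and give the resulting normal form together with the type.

normal form:
  refl Nat 2
the term's type:
  Eq Nat 2 2
observation: contracting a beta-redex first, the term normalizes in 9 steps.


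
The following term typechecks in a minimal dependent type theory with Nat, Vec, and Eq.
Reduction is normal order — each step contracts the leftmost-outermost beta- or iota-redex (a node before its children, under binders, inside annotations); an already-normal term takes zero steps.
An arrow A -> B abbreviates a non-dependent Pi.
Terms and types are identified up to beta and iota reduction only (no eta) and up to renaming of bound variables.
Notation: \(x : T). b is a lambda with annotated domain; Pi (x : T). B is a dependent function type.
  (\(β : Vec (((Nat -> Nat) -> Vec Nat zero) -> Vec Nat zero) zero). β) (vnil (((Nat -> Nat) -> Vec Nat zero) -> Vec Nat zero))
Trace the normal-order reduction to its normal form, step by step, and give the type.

normal-order reduction sequence:
  (\(β : Vec (((Nat -> Nat) -> Vec Nat zero) -> Vec Nat zero) zero). β) (vnil (((Nat -> Nat) -> Vec Nat zero) -> Vec Nat zero))
  ~> vnil (((Nat -> Nat) -> Vec Nat zero) -> Vec Nat zero)
the term's type:
  Vec (((Nat -> Nat) -> Vec Nat zero) -> Vec Nat zero) zero


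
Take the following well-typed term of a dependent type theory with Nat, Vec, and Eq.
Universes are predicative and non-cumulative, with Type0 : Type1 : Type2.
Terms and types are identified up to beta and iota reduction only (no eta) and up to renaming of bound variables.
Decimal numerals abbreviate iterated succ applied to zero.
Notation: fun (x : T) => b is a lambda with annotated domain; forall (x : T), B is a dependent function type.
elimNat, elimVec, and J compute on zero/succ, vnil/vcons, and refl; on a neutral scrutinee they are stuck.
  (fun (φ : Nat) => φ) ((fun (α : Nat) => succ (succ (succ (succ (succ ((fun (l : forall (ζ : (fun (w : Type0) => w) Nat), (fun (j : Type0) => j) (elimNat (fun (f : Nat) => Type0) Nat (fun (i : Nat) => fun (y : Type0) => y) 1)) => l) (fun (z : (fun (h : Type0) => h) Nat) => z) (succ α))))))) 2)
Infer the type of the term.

the term's type:
  Nat


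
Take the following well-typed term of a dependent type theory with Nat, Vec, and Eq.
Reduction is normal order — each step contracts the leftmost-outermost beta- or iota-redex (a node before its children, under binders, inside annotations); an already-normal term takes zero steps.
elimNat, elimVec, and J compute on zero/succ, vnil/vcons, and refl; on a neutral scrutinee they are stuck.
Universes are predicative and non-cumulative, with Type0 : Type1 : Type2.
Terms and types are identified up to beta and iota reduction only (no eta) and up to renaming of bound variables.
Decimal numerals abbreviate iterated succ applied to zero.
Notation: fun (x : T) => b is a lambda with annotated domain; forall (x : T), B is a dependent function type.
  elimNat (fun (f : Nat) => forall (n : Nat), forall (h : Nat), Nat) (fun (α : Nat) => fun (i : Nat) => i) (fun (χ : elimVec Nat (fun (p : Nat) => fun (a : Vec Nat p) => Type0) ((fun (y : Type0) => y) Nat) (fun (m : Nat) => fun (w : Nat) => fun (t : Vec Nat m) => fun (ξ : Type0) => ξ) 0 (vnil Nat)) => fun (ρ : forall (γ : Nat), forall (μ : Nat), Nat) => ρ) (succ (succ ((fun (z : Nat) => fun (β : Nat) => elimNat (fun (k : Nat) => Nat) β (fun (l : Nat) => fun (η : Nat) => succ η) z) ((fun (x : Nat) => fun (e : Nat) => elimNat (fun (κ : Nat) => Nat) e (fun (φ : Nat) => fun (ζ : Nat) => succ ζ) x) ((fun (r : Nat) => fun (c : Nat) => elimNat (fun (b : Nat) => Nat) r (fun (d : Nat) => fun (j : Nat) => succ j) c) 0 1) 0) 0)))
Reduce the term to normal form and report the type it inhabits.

resulting normal form:
  fun (f : Nat) => fun (n : Nat) => n
the term's type:
  forall (f : Nat), forall (n : Nat), Nat
observation: the term reaches its normal form after 30 normal-order steps.


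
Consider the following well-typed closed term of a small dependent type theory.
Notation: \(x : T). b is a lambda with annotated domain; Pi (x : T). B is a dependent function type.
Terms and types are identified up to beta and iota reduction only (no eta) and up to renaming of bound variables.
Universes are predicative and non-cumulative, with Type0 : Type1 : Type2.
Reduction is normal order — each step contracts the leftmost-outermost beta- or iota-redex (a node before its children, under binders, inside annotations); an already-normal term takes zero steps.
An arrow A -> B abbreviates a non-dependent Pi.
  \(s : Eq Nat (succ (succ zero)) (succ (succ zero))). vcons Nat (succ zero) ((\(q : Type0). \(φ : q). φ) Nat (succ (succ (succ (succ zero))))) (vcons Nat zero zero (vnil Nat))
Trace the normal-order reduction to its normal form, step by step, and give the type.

reduction (normal order):
  \(s : Eq Nat (succ (succ zero)) (succ (succ zero))). vcons Nat (succ zero) ((\(q : Type0). \(φ : q). φ) Nat (succ (succ (succ (succ zero))))) (vcons Nat zero zero (vnil Nat))
  ~> \(s : Eq Nat (succ (succ zero)) (succ (succ zero))). vcons Nat (succ zero) ((\(q : Nat). q) (succ (succ (succ (succ zero))))) (vcons Nat zero zero (vnil Nat))
  ~> \(s : Eq Nat (succ (succ zero)) (succ (succ zero))). vcons Nat (succ zero) (succ (succ (succ (succ zero)))) (vcons Nat zero zero (vnil Nat))
the term's type:
  Eq Nat (succ (succ zero)) (succ (succ zero)) -> Vec Nat (succ (succ zero))


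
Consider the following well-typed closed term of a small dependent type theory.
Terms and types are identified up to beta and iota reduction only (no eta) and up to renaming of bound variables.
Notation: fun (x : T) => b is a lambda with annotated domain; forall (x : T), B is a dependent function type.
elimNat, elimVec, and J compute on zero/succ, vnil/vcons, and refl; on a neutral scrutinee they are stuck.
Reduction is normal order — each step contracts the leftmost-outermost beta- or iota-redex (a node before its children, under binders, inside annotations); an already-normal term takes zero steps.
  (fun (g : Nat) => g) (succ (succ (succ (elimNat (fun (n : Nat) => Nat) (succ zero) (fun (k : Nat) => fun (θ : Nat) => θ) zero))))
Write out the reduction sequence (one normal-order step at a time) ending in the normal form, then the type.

normal-order reduction:
  (fun (g : Nat) => g) (succ (succ (succ (elimNat (fun (n : Nat) => Nat) (succ zero) (fun (k : Nat) => fun (θ : Nat) => θ) zero))))
  ~> succ (succ (succ (elimNat (fun (g : Nat) => Nat) (succ zero) (fun (n : Nat) => fun (k : Nat) => k) zero)))
  ~> succ (succ (succ (succ zero)))
type:
  Nat


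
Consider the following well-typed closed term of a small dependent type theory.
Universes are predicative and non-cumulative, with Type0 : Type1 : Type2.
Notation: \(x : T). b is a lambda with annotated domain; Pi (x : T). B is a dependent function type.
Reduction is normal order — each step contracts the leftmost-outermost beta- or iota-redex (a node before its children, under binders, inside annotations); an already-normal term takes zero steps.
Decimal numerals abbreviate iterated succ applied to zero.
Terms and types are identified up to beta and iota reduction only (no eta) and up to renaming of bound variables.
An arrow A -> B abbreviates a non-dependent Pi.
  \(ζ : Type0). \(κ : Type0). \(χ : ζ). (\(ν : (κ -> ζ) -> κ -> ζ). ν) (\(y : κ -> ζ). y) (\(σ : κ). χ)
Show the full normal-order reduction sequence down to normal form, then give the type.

normal-order reduction:
  \(ζ : Type0). \(κ : Type0). \(χ : ζ). (\(ν : (κ -> ζ) -> κ -> ζ). ν) (\(y : κ -> ζ). y) (\(σ : κ). χ)
  ~> \(ζ : Type0). \(κ : Type0). \(χ : ζ). (\(ν : κ -> ζ). ν) (\(y : κ). χ)
  ~> \(ζ : Type0). \(κ : Type0). \(χ : ζ). \(ν : κ). χ
the term's type:
  Pi (ζ : Type0). Pi (κ : Type0). ζ -> κ -> ζ


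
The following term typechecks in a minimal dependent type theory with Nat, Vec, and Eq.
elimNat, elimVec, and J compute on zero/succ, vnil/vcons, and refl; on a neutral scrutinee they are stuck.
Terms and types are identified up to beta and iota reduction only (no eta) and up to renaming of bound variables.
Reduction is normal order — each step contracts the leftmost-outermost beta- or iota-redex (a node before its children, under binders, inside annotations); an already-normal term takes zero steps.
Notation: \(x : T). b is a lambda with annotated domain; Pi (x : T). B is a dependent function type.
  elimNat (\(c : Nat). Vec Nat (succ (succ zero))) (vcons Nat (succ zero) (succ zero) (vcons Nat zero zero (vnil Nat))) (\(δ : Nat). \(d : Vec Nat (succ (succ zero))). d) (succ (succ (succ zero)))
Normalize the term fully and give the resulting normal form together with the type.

normal form:
  vcons Nat (succ zero) (succ zero) (vcons Nat zero zero (vnil Nat))
type:
  Vec Nat (succ (succ zero))


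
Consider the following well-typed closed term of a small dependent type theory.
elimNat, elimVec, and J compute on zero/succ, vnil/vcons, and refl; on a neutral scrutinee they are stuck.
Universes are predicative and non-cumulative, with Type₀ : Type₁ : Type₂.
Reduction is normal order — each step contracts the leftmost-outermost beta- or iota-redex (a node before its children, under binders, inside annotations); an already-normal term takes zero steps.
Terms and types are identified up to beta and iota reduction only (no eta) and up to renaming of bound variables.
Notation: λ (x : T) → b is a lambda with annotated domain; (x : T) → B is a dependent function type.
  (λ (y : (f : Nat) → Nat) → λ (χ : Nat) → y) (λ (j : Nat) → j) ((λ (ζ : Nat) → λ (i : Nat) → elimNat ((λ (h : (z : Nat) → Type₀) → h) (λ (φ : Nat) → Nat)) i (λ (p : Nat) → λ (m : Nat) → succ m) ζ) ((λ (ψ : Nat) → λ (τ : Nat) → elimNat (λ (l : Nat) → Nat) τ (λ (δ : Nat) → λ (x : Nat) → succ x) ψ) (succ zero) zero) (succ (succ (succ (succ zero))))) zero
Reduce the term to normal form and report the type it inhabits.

normal form:
  zero
the term's type:
  Nat


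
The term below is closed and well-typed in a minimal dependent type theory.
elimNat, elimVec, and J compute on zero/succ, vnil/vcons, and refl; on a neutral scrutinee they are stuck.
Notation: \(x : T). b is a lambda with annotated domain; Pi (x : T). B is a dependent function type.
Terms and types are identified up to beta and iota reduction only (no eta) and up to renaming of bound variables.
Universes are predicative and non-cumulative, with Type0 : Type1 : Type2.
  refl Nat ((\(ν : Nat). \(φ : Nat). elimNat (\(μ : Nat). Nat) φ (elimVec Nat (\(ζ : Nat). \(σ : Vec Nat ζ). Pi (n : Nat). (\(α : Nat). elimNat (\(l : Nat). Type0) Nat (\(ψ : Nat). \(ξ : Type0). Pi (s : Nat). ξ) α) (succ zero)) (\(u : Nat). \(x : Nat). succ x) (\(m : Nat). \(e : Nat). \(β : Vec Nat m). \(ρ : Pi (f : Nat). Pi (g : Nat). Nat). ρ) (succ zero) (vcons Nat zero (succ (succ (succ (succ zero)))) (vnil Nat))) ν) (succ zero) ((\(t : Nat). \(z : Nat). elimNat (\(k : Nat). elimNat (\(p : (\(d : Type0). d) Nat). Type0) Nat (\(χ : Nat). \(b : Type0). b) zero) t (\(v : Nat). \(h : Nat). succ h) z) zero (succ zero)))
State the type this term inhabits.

the term's type:
  Eq Nat (succ (succ zero)) (succ (succ zero))


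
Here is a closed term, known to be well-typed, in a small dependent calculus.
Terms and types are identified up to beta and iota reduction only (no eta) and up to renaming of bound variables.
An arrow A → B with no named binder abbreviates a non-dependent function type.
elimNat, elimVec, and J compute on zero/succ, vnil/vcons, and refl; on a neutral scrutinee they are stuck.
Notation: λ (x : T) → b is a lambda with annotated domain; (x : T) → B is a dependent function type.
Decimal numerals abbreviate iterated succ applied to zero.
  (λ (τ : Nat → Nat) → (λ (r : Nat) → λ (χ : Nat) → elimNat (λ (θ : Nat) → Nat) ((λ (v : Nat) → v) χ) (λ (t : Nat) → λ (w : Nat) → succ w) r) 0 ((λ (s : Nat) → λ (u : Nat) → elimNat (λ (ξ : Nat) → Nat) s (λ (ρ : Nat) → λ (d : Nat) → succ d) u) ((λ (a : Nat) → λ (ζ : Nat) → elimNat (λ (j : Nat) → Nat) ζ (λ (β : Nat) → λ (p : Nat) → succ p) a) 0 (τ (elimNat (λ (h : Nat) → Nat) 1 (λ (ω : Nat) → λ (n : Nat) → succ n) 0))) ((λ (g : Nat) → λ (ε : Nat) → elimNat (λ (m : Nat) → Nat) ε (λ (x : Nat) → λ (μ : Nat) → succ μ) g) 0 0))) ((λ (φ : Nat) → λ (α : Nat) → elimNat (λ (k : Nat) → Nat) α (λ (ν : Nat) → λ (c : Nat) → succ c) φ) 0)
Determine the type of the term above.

inferred type:
  Nat


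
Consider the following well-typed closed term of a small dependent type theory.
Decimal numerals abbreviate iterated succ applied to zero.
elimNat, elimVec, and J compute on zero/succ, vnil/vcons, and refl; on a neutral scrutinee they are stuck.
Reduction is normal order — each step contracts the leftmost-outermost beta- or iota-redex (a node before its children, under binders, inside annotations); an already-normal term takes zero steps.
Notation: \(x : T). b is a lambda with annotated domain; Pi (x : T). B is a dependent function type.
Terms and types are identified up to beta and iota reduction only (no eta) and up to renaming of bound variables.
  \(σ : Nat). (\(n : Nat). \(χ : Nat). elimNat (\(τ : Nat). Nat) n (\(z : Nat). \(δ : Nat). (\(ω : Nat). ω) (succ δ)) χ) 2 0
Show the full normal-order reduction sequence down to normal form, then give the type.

reduction (normal order):
  \(σ : Nat). (\(n : Nat). \(χ : Nat). elimNat (\(τ : Nat). Nat) n (\(z : Nat). \(δ : Nat). (\(ω : Nat). ω) (succ δ)) χ) 2 0
  ~> \(σ : Nat). (\(n : Nat). elimNat (\(χ : Nat). Nat) 2 (\(τ : Nat). \(z : Nat). (\(δ : Nat). δ) (succ z)) n) 0
  ~> \(σ : Nat). elimNat (\(n : Nat). Nat) 2 (\(χ : Nat). \(τ : Nat). (\(z : Nat). z) (succ τ)) 0
  ~> \(σ : Nat). 2
inferred type:
  Pi (σ : Nat). Nat
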